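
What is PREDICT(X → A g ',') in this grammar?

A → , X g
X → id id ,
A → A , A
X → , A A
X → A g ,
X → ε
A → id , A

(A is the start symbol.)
{ ',', 'id' }

PREDICT(X → A g ',') = (FIRST(RHS) \ {ε}) ∪ (FOLLOW(X) if ε ∈ FIRST(RHS), i.e. RHS ⇒* ε)
FIRST(A) = { ',', 'id' }
FIRST(A g ',') = { ',', 'id' }
ε ∉ FIRST(A g ','), so FOLLOW(X) is not added.
PREDICT(X → A g ',') = { ',', 'id' }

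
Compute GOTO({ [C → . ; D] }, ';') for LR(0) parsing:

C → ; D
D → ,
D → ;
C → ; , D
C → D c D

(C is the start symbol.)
{ [C → ; . D], [D → . ,], [D → . ;] }

GOTO(I, ';') = CLOSURE({ [A → αX.β] : [A → α.Xβ] ∈ I, X = ';' })

Items with dot before ';', with the dot advanced:
  [C → . ; D] → [C → ; . D]
Closure of the advanced items:
  [C → ; . D] has the dot before D: add [D → . ,], [D → . ;]

GOTO = { [C → ; . D], [D → . ,], [D → . ;] }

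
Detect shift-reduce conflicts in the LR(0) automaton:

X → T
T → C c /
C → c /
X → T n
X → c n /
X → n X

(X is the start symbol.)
Yes — I2: [X → T .] vs [X → T . n]

A shift-reduce conflict occurs when an LR(0) state has both:
  - a complete (reduce) item [A → α .] (dot at the end), and
  - a shift item [B → β . c γ] (dot before a terminal).

Augment with X' → X and build the canonical LR(0) collection (I0 = CLOSURE({[X' → . X]}), then GOTO on every symbol after a dot until no new states appear). It has 13 states:
  I0: { [C → . c /], [T → . C c /], [X → . T n], [X → . T], [X → . c n /], [X → . n X], [X' → . X] }  — shift
  I1: { [T → C . c /] }  — shift
  I2: { [X → T . n], [X → T .] }  — shift, reduce
  I3: { [X' → X .] }  — accept
  I4: { [C → c . /], [X → c . n /] }  — shift
  I5: { [C → . c /], [T → . C c /], [X → . T n], [X → . T], [X → . c n /], [X → . n X], [X → n . X] }  — shift
  I6: { [X → n X .] }  — reduce
  I7: { [C → c / .] }  — reduce
  I8: { [X → c n . /] }  — shift
  I9: { [X → c n / .] }  — reduce
  I10: { [X → T n .] }  — reduce
  I11: { [T → C c . /] }  — shift
  I12: { [T → C c / .] }  — reduce

I2 contains reduce item [X → T .] and shift item [X → T . n] — shift-reduce conflict.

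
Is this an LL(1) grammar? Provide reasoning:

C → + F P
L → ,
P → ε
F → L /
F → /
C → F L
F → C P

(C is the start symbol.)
No. Predict set conflict for C: { '+' }

A grammar is LL(1) if for each non-terminal N with multiple productions, the predict sets of those productions are pairwise disjoint, where PREDICT(N → α) = (FIRST(α) \ {ε}) ∪ (FOLLOW(N) if α ⇒* ε).

Relevant sets:
  FIRST(F) = { '+', ',', '/' }
  FIRST(L) = { ',' }
  FIRST(C) = { '+', ',', '/' }

For C:
  PREDICT(C → '+' F P) = { '+' }
  PREDICT(C → F L) = { '+', ',', '/' }
For F:
  PREDICT(F → L '/') = { ',' }
  PREDICT(F → '/') = { '/' }
  PREDICT(F → C P) = { '+', ',', '/' }
L, P have a single production, so nothing to check there.

Conflict found: Predict set conflict for C: { '+' }
The grammar is NOT LL(1).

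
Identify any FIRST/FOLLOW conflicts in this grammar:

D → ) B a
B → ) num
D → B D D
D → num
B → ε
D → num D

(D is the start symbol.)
A FIRST/FOLLOW conflict occurs when a non-terminal N has a nullable alternative N → β (β ⇒* ε) and another alternative N → α with FIRST(α) ∩ FOLLOW(N) ≠ ∅: on such a lookahead the parser cannot decide between expanding α and letting N vanish via β.

Nullable non-terminals: B.

B: nullable alternative(s) B → ε; FOLLOW(B) = { ')', 'a', 'num' }
  B → ) num: FIRST \ {ε} = { ')' } — overlaps FOLLOW(B) on { ')' }: CONFLICT
  B → ε: FIRST \ {ε} = { } — this is the only nullable alternative, skip

D has no nullable alternative, so no FIRST/FOLLOW check is needed there.

So the grammar has 1 FIRST/FOLLOW conflict (marked CONFLICT above).

Answer: Yes. B → ')' num with FOLLOW(B) on { ')' }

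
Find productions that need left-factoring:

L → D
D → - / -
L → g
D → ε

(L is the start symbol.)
No, left-factoring is not needed

Left-factoring is needed when two productions for the same non-terminal
share a common prefix on the right-hand side.

Productions for L:
  L → D
  L → g
Productions for D:
  D → - / -
  D → ε

No common prefixes found.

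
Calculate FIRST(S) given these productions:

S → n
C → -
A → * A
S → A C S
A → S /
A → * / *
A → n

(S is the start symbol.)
FIRST sets of the other non-terminals involved (by the same procedure, iterated to a fixed point):
  FIRST(A) = { '*', 'n' }

From S → n:
  - n is a terminal: add 'n' and stop
From S → A C S:
  - A is a non-terminal: add FIRST(A) \ {ε} = { '*', 'n' }
    A is not nullable, so stop

Collecting: FIRST(S) = { '*', 'n' }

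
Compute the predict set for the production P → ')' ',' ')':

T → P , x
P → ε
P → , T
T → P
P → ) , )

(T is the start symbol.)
PREDICT(P → ')' ',' ')') = (FIRST(RHS) \ {ε}) ∪ (FOLLOW(P) if ε ∈ FIRST(RHS), i.e. RHS ⇒* ε)
FIRST(')' ',' ')') = { ')' }
ε ∉ FIRST(')' ',' ')'), so FOLLOW(P) is not added.
PREDICT(P → ')' ',' ')') = { ')' }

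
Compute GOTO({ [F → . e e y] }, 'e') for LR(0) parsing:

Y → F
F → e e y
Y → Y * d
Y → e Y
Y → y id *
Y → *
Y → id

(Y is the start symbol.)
GOTO(I, 'e') = CLOSURE({ [A → αX.β] : [A → α.Xβ] ∈ I, X = 'e' })

Items with dot before 'e', with the dot advanced:
  [F → . e e y] → [F → e . e y]
Closure adds nothing (no advanced item has the dot before a non-terminal).

GOTO = { [F → e . e y] }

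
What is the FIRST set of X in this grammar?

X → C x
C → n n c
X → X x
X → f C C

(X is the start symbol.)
{ 'f', 'n' }

To compute FIRST(X), examine every production with X on the left-hand side, reading each right-hand side left to right until a non-nullable symbol is reached.

FIRST sets of the other non-terminals involved (by the same procedure, iterated to a fixed point):
  FIRST(C) = { 'n' }

From X → C x:
  - C is a non-terminal: add FIRST(C) \ {ε} = { 'n' }
    C is not nullable, so stop
From X → X x:
  - X is the symbol being defined: contributes nothing new
    X is not nullable, so stop
From X → f C C:
  - f is a terminal: add 'f' and stop

Collecting: FIRST(X) = { 'f', 'n' }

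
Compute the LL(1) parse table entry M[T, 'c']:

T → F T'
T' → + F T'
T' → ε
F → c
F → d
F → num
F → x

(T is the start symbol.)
To find M[T, 'c'], we find productions for T where 'c' is in the predict set (PREDICT(N → α) = (FIRST(α) \ {ε}) ∪ (FOLLOW(N) if α ⇒* ε)).

Relevant sets:
  FIRST(F) = { 'c', 'd', 'num', 'x' }

T → F T': PREDICT = { 'c', 'd', 'num', 'x' }
  'c' is in predict set, so this production goes in M[T, 'c']

M[T, 'c'] = T → F T'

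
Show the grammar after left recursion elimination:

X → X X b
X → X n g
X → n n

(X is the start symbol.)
X → n n X'
X' → X b X'
X' → n g X'
X' → ε

X is directly left-recursive. The standard transformation for
  A → A α₁ | ... | A α_m | β₁ | ... | β_n
is
  A  → β₁ A' | ... | β_n A'
  A' → α₁ A' | ... | α_m A' | ε

X → n n becomes X → n n X'
X → X X b becomes X' → X b X'
X → X n g becomes X' → n g X'
Add X' → ε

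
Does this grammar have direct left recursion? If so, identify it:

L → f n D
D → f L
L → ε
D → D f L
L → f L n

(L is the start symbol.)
Direct left recursion occurs when N → N α for some non-terminal N (the right-hand side begins with the left-hand side itself).

L → f n D: starts with f
D → f L: starts with f
L → ε: starts with ε
D → D f L: LEFT RECURSIVE (starts with D)
L → f L n: starts with f

The grammar has direct left recursion on: D.

Answer: Yes, D is left-recursive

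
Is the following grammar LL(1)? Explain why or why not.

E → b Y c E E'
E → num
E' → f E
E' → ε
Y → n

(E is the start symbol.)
A grammar is LL(1) if for each non-terminal N with multiple productions, the predict sets of those productions are pairwise disjoint, where PREDICT(N → α) = (FIRST(α) \ {ε}) ∪ (FOLLOW(N) if α ⇒* ε).

Relevant sets:
  FOLLOW(E') = { $, 'f' }

For E:
  PREDICT(E → b Y c E E') = { 'b' }
  PREDICT(E → num) = { 'num' }
For E':
  PREDICT(E' → f E) = { 'f' }
  PREDICT(E' → ε) = { $, 'f' }
Y has a single production, so nothing to check there.

Conflict found: Predict set conflict for E': { 'f' }
The grammar is NOT LL(1).

Answer: No. Predict set conflict for E': { 'f' }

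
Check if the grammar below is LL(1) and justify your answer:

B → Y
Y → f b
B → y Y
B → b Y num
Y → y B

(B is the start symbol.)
A grammar is LL(1) if for each non-terminal N with multiple productions, the predict sets of those productions are pairwise disjoint, where PREDICT(N → α) = (FIRST(α) \ {ε}) ∪ (FOLLOW(N) if α ⇒* ε).

Relevant sets:
  FIRST(Y) = { 'f', 'y' }

For B:
  PREDICT(B → Y) = { 'f', 'y' }
  PREDICT(B → y Y) = { 'y' }
  PREDICT(B → b Y num) = { 'b' }
For Y:
  PREDICT(Y → f b) = { 'f' }
  PREDICT(Y → y B) = { 'y' }

Conflict found: Predict set conflict for B: { 'y' }
The grammar is NOT LL(1).

Answer: No. Predict set conflict for B: { 'y' }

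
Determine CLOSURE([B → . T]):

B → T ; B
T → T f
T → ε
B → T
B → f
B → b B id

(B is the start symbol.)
{ [B → . T], [T → . T f], [T → .] }

To compute CLOSURE, for each item [A → α.Bβ] where B is a non-terminal, add [B → .γ] for all productions B → γ; repeat for the newly added items until nothing changes.

Start with: [B → . T]
  [B → . T] has the dot before T: add [T → . T f], [T → .]
No further items can be added.

CLOSURE = { [B → . T], [T → . T f], [T → .] }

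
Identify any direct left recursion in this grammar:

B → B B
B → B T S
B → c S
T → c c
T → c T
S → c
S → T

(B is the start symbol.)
Yes, B is left-recursive

Direct left recursion occurs when N → N α for some non-terminal N (the right-hand side begins with the left-hand side itself).

B → B B: LEFT RECURSIVE (starts with B)
B → B T S: LEFT RECURSIVE (starts with B)
B → c S: starts with c
T → c c: starts with c
T → c T: starts with c
S → c: starts with c
S → T: starts with T

The grammar has direct left recursion on: B.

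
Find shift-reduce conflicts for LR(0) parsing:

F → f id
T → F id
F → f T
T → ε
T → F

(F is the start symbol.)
A shift-reduce conflict occurs when an LR(0) state has both:
  - a complete (reduce) item [A → α .] (dot at the end), and
  - a shift item [B → β . c γ] (dot before a terminal).

Augment with F' → F and build the canonical LR(0) collection (I0 = CLOSURE({[F' → . F]}), then GOTO on every symbol after a dot until no new states appear). It has 7 states:
  I0: { [F → . f T], [F → . f id], [F' → . F] }  — shift
  I1: { [F' → F .] }  — accept
  I2: { [F → . f T], [F → . f id], [F → f . T], [F → f . id], [T → . F id], [T → . F], [T → .] }  — shift, reduce
  I3: { [T → F . id], [T → F .] }  — shift, reduce
  I4: { [F → f T .] }  — reduce
  I5: { [F → f id .] }  — reduce
  I6: { [T → F id .] }  — reduce

I2 contains reduce item [T → .] and shift items [F → . f T], [F → . f id], [F → f . id] — shift-reduce conflict.
I3 contains reduce item [T → F .] and shift item [T → F . id] — shift-reduce conflict.

Answer: Yes — I2: [T → .] vs [F → . f T]; I3: [T → F .] vs [T → F . id]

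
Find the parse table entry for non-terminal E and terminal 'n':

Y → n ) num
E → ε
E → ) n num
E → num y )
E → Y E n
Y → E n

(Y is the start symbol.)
To find M[E, 'n'], we find productions for E where 'n' is in the predict set (PREDICT(N → α) = (FIRST(α) \ {ε}) ∪ (FOLLOW(N) if α ⇒* ε)).

Relevant sets:
  FIRST(Y) = { ')', 'n', 'num' }
  FOLLOW(E) = { 'n' }

E → ε: PREDICT = { 'n' }
  'n' is in predict set, so this production goes in M[E, 'n']
E → ) n num: PREDICT = { ')' }
E → num y ): PREDICT = { 'num' }
E → Y E n: PREDICT = { ')', 'n', 'num' }
  'n' is in predict set, so this production goes in M[E, 'n']

M[E, 'n'] = E → ε, E → Y E n  (a multiply-defined cell — the grammar is not LL(1))

Answer: E → ε, E → Y E n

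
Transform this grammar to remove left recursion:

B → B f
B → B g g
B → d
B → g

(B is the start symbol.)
B → d B'
B → g B'
B' → f B'
B' → g g B'
B' → ε

B is directly left-recursive. The standard transformation for
  A → A α₁ | ... | A α_m | β₁ | ... | β_n
is
  A  → β₁ A' | ... | β_n A'
  A' → α₁ A' | ... | α_m A' | ε

B → d becomes B → d B'
B → g becomes B → g B'
B → B f becomes B' → f B'
B → B g g becomes B' → g g B'
Add B' → ε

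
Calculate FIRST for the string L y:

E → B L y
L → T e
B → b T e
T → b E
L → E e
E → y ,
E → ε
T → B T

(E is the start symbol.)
FIRST sets of the non-terminals involved (from the grammar, by fixed-point iteration):
  FIRST(L) = { 'b', 'e', 'y' }

To compute FIRST(L y), process the symbols left to right:
Symbol L is a non-terminal. Add FIRST(L) \ {ε} = { 'b', 'e', 'y' }
L is not nullable (ε ∉ FIRST(L)), so stop here.
FIRST(L y) = { 'b', 'e', 'y' }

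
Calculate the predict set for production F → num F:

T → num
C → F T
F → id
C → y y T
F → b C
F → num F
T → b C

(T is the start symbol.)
{ 'num' }

PREDICT(F → num F) = (FIRST(RHS) \ {ε}) ∪ (FOLLOW(F) if ε ∈ FIRST(RHS), i.e. RHS ⇒* ε)
FIRST(num F) = { 'num' }
ε ∉ FIRST(num F), so FOLLOW(F) is not added.
PREDICT(F → num F) = { 'num' }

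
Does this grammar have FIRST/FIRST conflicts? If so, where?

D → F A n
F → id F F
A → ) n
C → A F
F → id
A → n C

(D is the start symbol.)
Yes. F → id F F / F → id on { 'id' }

A FIRST/FIRST conflict occurs when two productions N → α and N → β for the same non-terminal have FIRST(α) ∩ FIRST(β) ≠ ∅ (with ε ∈ FIRST of a nullable right-hand side, so two nullable alternatives also conflict).

Productions for F:
  F → id F F: FIRST = { 'id' }
  F → id: FIRST = { 'id' }
Productions for A:
  A → ) n: FIRST = { ')' }
  A → n C: FIRST = { 'n' }
D, C have only one production, so no FIRST/FIRST conflict is possible there.

Conflict for F: F → id F F and F → id
  Overlap: { 'id' }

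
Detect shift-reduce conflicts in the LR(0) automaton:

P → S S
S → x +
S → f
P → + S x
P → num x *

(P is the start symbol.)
No shift-reduce conflicts

A shift-reduce conflict occurs when an LR(0) state has both:
  - a complete (reduce) item [A → α .] (dot at the end), and
  - a shift item [B → β . c γ] (dot before a terminal).

Augment with P' → P and build the canonical LR(0) collection (I0 = CLOSURE({[P' → . P]}), then GOTO on every symbol after a dot until no new states appear). It has 13 states:
  I0: { [P → . + S x], [P → . S S], [P → . num x *], [P' → . P], [S → . f], [S → . x +] }  — shift
  I1: { [P → + . S x], [S → . f], [S → . x +] }  — shift
  I2: { [P' → P .] }  — accept
  I3: { [P → S . S], [S → . f], [S → . x +] }  — shift
  I4: { [S → f .] }  — reduce
  I5: { [P → num . x *] }  — shift
  I6: { [S → x . +] }  — shift
  I7: { [S → x + .] }  — reduce
  I8: { [P → num x . *] }  — shift
  I9: { [P → num x * .] }  — reduce
  I10: { [P → S S .] }  — reduce
  I11: { [P → + S . x] }  — shift
  I12: { [P → + S x .] }  — reduce

No state contains both a complete item and a shift item.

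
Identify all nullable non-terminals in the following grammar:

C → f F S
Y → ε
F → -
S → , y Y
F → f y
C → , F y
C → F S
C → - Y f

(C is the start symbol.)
A non-terminal is nullable if it can derive ε (the empty string): either it has an ε-production, or it has a production whose right-hand side consists entirely of nullable non-terminals.

ε-productions: Y → ε
So Y is immediately nullable.
No further non-terminal can be added: every production for the remaining non-terminals contains a terminal or a non-nullable non-terminal.
Nullable = { 'Y' }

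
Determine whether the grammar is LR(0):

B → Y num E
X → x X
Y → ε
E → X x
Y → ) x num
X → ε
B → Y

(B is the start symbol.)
A grammar is LR(0) if no state in the canonical LR(0) collection has:
  - both a shift item (dot before a terminal) and a complete item (shift-reduce conflict), or
  - two or more complete items (reduce-reduce conflict; the accept item [B' → B .] counts as a complete item here).

Augment with B' → B and build the canonical LR(0) collection (I0 = CLOSURE({[B' → . B]}), then GOTO on every symbol after a dot until no new states appear). It has 12 states:
  I0: { [B → . Y num E], [B → . Y], [B' → . B], [Y → . ) x num], [Y → .] }  — shift, reduce
  I1: { [Y → ) . x num] }  — shift
  I2: { [B' → B .] }  — accept
  I3: { [B → Y . num E], [B → Y .] }  — shift, reduce
  I4: { [B → Y num . E], [E → . X x], [X → . x X], [X → .] }  — shift, reduce
  I5: { [B → Y num E .] }  — reduce
  I6: { [E → X . x] }  — shift
  I7: { [X → . x X], [X → .], [X → x . X] }  — shift, reduce
  I8: { [X → x X .] }  — reduce
  I9: { [E → X x .] }  — reduce
  I10: { [Y → ) x . num] }  — shift
  I11: { [Y → ) x num .] }  — reduce

Conflict in state I0:
  Shift-reduce conflict between [Y → .] and [Y → . ) x num]
So the grammar is NOT LR(0).

Answer: No. Shift-reduce conflict between [Y → .] and [Y → . ) x num]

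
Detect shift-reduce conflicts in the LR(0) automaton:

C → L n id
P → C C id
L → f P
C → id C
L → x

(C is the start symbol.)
Augment with C' → C and build the canonical LR(0) collection (I0 = CLOSURE({[C' → . C]}), then GOTO on every symbol after a dot until no new states appear). It has 13 states:
  I0: { [C → . L n id], [C → . id C], [C' → . C], [L → . f P], [L → . x] }  — shift
  I1: { [C' → C .] }  — accept
  I2: { [C → L . n id] }  — shift
  I3: { [C → . L n id], [C → . id C], [L → . f P], [L → . x], [L → f . P], [P → . C C id] }  — shift
  I4: { [C → . L n id], [C → . id C], [C → id . C], [L → . f P], [L → . x] }  — shift
  I5: { [L → x .] }  — reduce
  I6: { [C → id C .] }  — reduce
  I7: { [C → . L n id], [C → . id C], [L → . f P], [L → . x], [P → C . C id] }  — shift
  I8: { [L → f P .] }  — reduce
  I9: { [P → C C . id] }  — shift
  I10: { [P → C C id .] }  — reduce
  I11: { [C → L n . id] }  — shift
  I12: { [C → L n id .] }  — reduce

No state contains both a complete item and a shift item.

Answer: No shift-reduce conflicts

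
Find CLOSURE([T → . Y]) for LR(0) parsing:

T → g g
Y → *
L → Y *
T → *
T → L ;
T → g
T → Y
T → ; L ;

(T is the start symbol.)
Start with: [T → . Y]
  [T → . Y] has the dot before Y: add [Y → . *]
No further items can be added.

CLOSURE = { [T → . Y], [Y → . *] }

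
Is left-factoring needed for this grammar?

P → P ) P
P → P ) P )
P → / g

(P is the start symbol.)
Left-factoring is needed when two productions for the same non-terminal
share a common prefix on the right-hand side.

Productions for P:
  P → P ) P
  P → P ) P )
  P → / g

Found common prefix 'P ) P' in productions for P

Answer: Yes, P has productions with common prefix 'P ) P'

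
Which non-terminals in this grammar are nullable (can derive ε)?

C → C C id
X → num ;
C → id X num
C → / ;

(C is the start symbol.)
None

There are no ε-productions, so no non-terminal can derive ε.
No non-terminals are nullable.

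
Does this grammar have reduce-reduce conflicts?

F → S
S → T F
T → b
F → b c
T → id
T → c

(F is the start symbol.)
No reduce-reduce conflicts

A reduce-reduce conflict occurs when an LR(0) state has two complete items [A → α .] and [B → β .] — both call for a reduction, and with no lookahead the parser cannot choose between them.

Augment with F' → F and build the canonical LR(0) collection (I0 = CLOSURE({[F' → . F]}), then GOTO on every symbol after a dot until no new states appear). It has 9 states:
  I0: { [F → . S], [F → . b c], [F' → . F], [S → . T F], [T → . b], [T → . c], [T → . id] }  — shift
  I1: { [F' → F .] }  — accept
  I2: { [F → S .] }  — reduce
  I3: { [F → . S], [F → . b c], [S → . T F], [S → T . F], [T → . b], [T → . c], [T → . id] }  — shift
  I4: { [F → b . c], [T → b .] }  — shift, reduce
  I5: { [T → c .] }  — reduce
  I6: { [T → id .] }  — reduce
  I7: { [F → b c .] }  — reduce
  I8: { [S → T F .] }  — reduce

No state contains more than one complete item.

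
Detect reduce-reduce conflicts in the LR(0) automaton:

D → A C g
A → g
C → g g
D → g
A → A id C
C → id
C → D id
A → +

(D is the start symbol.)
Augment with D' → D and build the canonical LR(0) collection (I0 = CLOSURE({[D' → . D]}), then GOTO on every symbol after a dot until no new states appear). It has 14 states:
  I0: { [A → . +], [A → . A id C], [A → . g], [D → . A C g], [D → . g], [D' → . D] }  — shift
  I1: { [A → + .] }  — reduce
  I2: { [A → . +], [A → . A id C], [A → . g], [A → A . id C], [C → . D id], [C → . g g], [C → . id], [D → . A C g], [D → . g], [D → A . C g] }  — shift
  I3: { [D' → D .] }  — accept
  I4: { [A → g .], [D → g .] }  — 2 reduces
  I5: { [D → A C . g] }  — shift
  I6: { [C → D . id] }  — shift
  I7: { [A → g .], [C → g . g], [D → g .] }  — shift, 2 reduces
  I8: { [A → . +], [A → . A id C], [A → . g], [A → A id . C], [C → . D id], [C → . g g], [C → . id], [C → id .], [D → . A C g], [D → . g] }  — shift, reduce
  I9: { [A → A id C .] }  — reduce
  I10: { [C → id .] }  — reduce
  I11: { [C → g g .] }  — reduce
  I12: { [C → D id .] }  — reduce
  I13: { [D → A C g .] }  — reduce

I4 contains complete items [A → g .], [D → g .] — reduce-reduce conflict.
I7 contains complete items [A → g .], [D → g .] — reduce-reduce conflict.

Answer: Yes — I4: [A → g .] vs [D → g .]; I7: [A → g .] vs [D → g .]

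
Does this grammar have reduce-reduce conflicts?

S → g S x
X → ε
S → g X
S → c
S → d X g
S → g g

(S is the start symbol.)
Augment with S' → S and build the canonical LR(0) collection (I0 = CLOSURE({[S' → . S]}), then GOTO on every symbol after a dot until no new states appear). It has 11 states:
  I0: { [S → . c], [S → . d X g], [S → . g S x], [S → . g X], [S → . g g], [S' → . S] }  — shift
  I1: { [S' → S .] }  — accept
  I2: { [S → c .] }  — reduce
  I3: { [S → d . X g], [X → .] }  — reduce
  I4: { [S → . c], [S → . d X g], [S → . g S x], [S → . g X], [S → . g g], [S → g . S x], [S → g . X], [S → g . g], [X → .] }  — shift, reduce
  I5: { [S → g S . x] }  — shift
  I6: { [S → g X .] }  — reduce
  I7: { [S → . c], [S → . d X g], [S → . g S x], [S → . g X], [S → . g g], [S → g . S x], [S → g . X], [S → g . g], [S → g g .], [X → .] }  — shift, 2 reduces
  I8: { [S → g S x .] }  — reduce
  I9: { [S → d X . g] }  — shift
  I10: { [S → d X g .] }  — reduce

I7 contains complete items [S → g g .], [X → .] — reduce-reduce conflict.

Answer: Yes — I7: [S → g g .] vs [X → .]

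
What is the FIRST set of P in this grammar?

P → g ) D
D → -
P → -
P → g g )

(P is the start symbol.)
{ '-', 'g' }

From P → g ) D:
  - g is a terminal: add 'g' and stop
From P → -:
  - '-' is a terminal: add '-' and stop
From P → g g ):
  - g is a terminal: add 'g' and stop

Collecting: FIRST(P) = { '-', 'g' }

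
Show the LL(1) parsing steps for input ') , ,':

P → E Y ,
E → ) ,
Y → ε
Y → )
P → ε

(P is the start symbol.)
LL(1) parsing maintains a stack (initially the start symbol over $) and the input. At each step: if the stack top is a terminal, match it against the current input token; if it is a non-terminal N, replace it with the RHS of M[N, lookahead] (the unique production whose predict set contains the lookahead).

Stack is shown with the top on the left.

Stack      Input    Action
--------------------------
P $        ) , , $  output P → E Y ,
E Y , $    ) , , $  output E → ) ,
) , Y , $  ) , , $  match ')'
, Y , $    , , $    match ','
Y , $      , $      output Y → ε
, $        , $      match ','
$          $        accept

The string is accepted.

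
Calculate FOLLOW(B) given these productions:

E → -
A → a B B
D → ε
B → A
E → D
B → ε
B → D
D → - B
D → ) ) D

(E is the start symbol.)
In A → a B B: B is followed by B, add FIRST(B) \ {ε} = { ')', '-', 'a' }
  B is nullable, so also add FOLLOW(A)
In A → a B B: B is at the end, add FOLLOW(A)
In D → - B: B is at the end, add FOLLOW(D)

The FOLLOW sets referred to above (computed the same way, to a fixed point):
  FOLLOW(A) = { $, ')', '-', 'a' }
  FOLLOW(D) = { $, ')', '-', 'a' }

Taking the union: FOLLOW(B) = { $, ')', '-', 'a' }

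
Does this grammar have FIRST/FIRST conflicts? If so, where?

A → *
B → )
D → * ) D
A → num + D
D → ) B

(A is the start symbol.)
Productions for A:
  A → *: FIRST = { '*' }
  A → num + D: FIRST = { 'num' }
Productions for D:
  D → * ) D: FIRST = { '*' }
  D → ) B: FIRST = { ')' }
B has only one production, so no FIRST/FIRST conflict is possible there.

All alternatives of each non-terminal have pairwise disjoint FIRST sets.

Answer: No FIRST/FIRST conflicts.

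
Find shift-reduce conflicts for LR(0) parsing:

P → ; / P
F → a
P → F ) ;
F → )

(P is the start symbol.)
No shift-reduce conflicts

A shift-reduce conflict occurs when an LR(0) state has both:
  - a complete (reduce) item [A → α .] (dot at the end), and
  - a shift item [B → β . c γ] (dot before a terminal).

Augment with P' → P and build the canonical LR(0) collection (I0 = CLOSURE({[P' → . P]}), then GOTO on every symbol after a dot until no new states appear). It has 10 states:
  I0: { [F → . )], [F → . a], [P → . ; / P], [P → . F ) ;], [P' → . P] }  — shift
  I1: { [F → ) .] }  — reduce
  I2: { [P → ; . / P] }  — shift
  I3: { [P → F . ) ;] }  — shift
  I4: { [P' → P .] }  — accept
  I5: { [F → a .] }  — reduce
  I6: { [P → F ) . ;] }  — shift
  I7: { [P → F ) ; .] }  — reduce
  I8: { [F → . )], [F → . a], [P → . ; / P], [P → . F ) ;], [P → ; / . P] }  — shift
  I9: { [P → ; / P .] }  — reduce

No state contains both a complete item and a shift item.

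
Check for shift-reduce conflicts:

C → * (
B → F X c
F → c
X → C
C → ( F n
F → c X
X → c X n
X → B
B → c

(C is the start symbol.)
Yes — I6: [F → c .] vs [B → . c]; I11: [B → c .] vs [B → . c]; I12: [F → c X .] vs [X → c X . n]

Augment with C' → C and build the canonical LR(0) collection (I0 = CLOSURE({[C' → . C]}), then GOTO on every symbol after a dot until no new states appear). It has 17 states:
  I0: { [C → . ( F n], [C → . * (], [C' → . C] }  — shift
  I1: { [C → ( . F n], [F → . c X], [F → . c] }  — shift
  I2: { [C → * . (] }  — shift
  I3: { [C' → C .] }  — accept
  I4: { [C → * ( .] }  — reduce
  I5: { [C → ( F . n] }  — shift
  I6: { [B → . F X c], [B → . c], [C → . ( F n], [C → . * (], [F → . c X], [F → . c], [F → c . X], [F → c .], [X → . B], [X → . C], [X → . c X n] }  — shift, reduce
  I7: { [X → B .] }  — reduce
  I8: { [X → C .] }  — reduce
  I9: { [B → . F X c], [B → . c], [B → F . X c], [C → . ( F n], [C → . * (], [F → . c X], [F → . c], [X → . B], [X → . C], [X → . c X n] }  — shift
  I10: { [F → c X .] }  — reduce
  I11: { [B → . F X c], [B → . c], [B → c .], [C → . ( F n], [C → . * (], [F → . c X], [F → . c], [F → c . X], [F → c .], [X → . B], [X → . C], [X → . c X n], [X → c . X n] }  — shift, 2 reduces
  I12: { [F → c X .], [X → c X . n] }  — shift, reduce
  I13: { [X → c X n .] }  — reduce
  I14: { [B → F X . c] }  — shift
  I15: { [B → F X c .] }  — reduce
  I16: { [C → ( F n .] }  — reduce

I6 contains reduce item [F → c .] and shift items [B → . c], [C → . ( F n], [C → . * (], [F → . c], [F → . c X], [X → . c X n] — shift-reduce conflict.
I11 contains reduce items [B → c .], [F → c .] and shift items [B → . c], [C → . ( F n], [C → . * (], [F → . c], [F → . c X], [X → . c X n] — shift-reduce conflict.
I12 contains reduce item [F → c X .] and shift item [X → c X . n] — shift-reduce conflict.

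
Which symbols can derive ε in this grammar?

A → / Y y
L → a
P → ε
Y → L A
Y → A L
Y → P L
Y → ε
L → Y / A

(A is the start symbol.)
{ 'P', 'Y' }

ε-productions: P → ε, Y → ε
So P, Y are immediately nullable.
No further non-terminal can be added: every production for the remaining non-terminals contains a terminal or a non-nullable non-terminal.
Nullable = { 'P', 'Y' }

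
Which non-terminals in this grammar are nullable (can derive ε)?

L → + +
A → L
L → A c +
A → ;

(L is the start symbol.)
None

A non-terminal is nullable if it can derive ε (the empty string): either it has an ε-production, or it has a production whose right-hand side consists entirely of nullable non-terminals.

There are no ε-productions, so no non-terminal can derive ε.
No non-terminals are nullable.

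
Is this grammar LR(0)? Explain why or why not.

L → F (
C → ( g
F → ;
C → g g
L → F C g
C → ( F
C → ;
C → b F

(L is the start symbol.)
No. Shift-reduce conflict between [L → F ( .] and [C → ( . g]

A grammar is LR(0) if no state in the canonical LR(0) collection has:
  - both a shift item (dot before a terminal) and a complete item (shift-reduce conflict), or
  - two or more complete items (reduce-reduce conflict; the accept item [L' → L .] counts as a complete item here).

Augment with L' → L and build the canonical LR(0) collection (I0 = CLOSURE({[L' → . L]}), then GOTO on every symbol after a dot until no new states appear). It has 14 states:
  I0: { [F → . ;], [L → . F (], [L → . F C g], [L' → . L] }  — shift
  I1: { [F → ; .] }  — reduce
  I2: { [C → . ( F], [C → . ( g], [C → . ;], [C → . b F], [C → . g g], [L → F . (], [L → F . C g] }  — shift
  I3: { [L' → L .] }  — accept
  I4: { [C → ( . F], [C → ( . g], [F → . ;], [L → F ( .] }  — shift, reduce
  I5: { [C → ; .] }  — reduce
  I6: { [L → F C . g] }  — shift
  I7: { [C → b . F], [F → . ;] }  — shift
  I8: { [C → g . g] }  — shift
  I9: { [C → g g .] }  — reduce
  I10: { [C → b F .] }  — reduce
  I11: { [L → F C g .] }  — reduce
  I12: { [C → ( F .] }  — reduce
  I13: { [C → ( g .] }  — reduce

Conflict in state I4:
  Shift-reduce conflict between [L → F ( .] and [C → ( . g]
So the grammar is NOT LR(0).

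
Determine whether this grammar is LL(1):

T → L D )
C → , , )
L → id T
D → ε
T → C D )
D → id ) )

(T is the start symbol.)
A grammar is LL(1) if for each non-terminal N with multiple productions, the predict sets of those productions are pairwise disjoint, where PREDICT(N → α) = (FIRST(α) \ {ε}) ∪ (FOLLOW(N) if α ⇒* ε).

Relevant sets:
  FIRST(L) = { 'id' }
  FIRST(C) = { ',' }
  FOLLOW(D) = { ')' }

For T:
  PREDICT(T → L D ')') = { 'id' }
  PREDICT(T → C D ')') = { ',' }
For D:
  PREDICT(D → ε) = { ')' }
  PREDICT(D → id ')' ')') = { 'id' }
C, L have a single production, so nothing to check there.

All predict sets are disjoint. The grammar IS LL(1).

Answer: Yes, the grammar is LL(1).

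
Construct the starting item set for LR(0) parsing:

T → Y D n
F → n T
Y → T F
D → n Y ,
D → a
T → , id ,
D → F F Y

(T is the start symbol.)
{ [T → . , id ,], [T → . Y D n], [T' → . T], [Y → . T F] }

First, augment the grammar with T' → T
I₀ = CLOSURE({ [T' → . T] }):
  [T' → . T] has the dot before T: add [T → . Y D n], [T → . , id ,]
  [T → . Y D n] has the dot before Y: add [Y → . T F]
No further items can be added.

I₀ = { [T → . , id ,], [T → . Y D n], [T' → . T], [Y → . T F] }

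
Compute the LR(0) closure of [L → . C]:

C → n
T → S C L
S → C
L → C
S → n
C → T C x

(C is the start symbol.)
Start with: [L → . C]
  [L → . C] has the dot before C: add [C → . n], [C → . T C x]
  [C → . T C x] has the dot before T: add [T → . S C L]
  [T → . S C L] has the dot before S: add [S → . C], [S → . n]
No further items can be added.

CLOSURE = { [C → . T C x], [C → . n], [L → . C], [S → . C], [S → . n], [T → . S C L] }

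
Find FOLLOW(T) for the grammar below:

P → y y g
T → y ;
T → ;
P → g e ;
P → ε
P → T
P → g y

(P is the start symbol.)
To compute FOLLOW(T), find every occurrence of T on a right-hand side N → α T β: add FIRST(β) \ {ε}, and if β is empty or nullable also add FOLLOW(N). Iterate to a fixed point.

In P → T: T is at the end, add FOLLOW(P)

The FOLLOW sets referred to above (computed the same way, to a fixed point):
  FOLLOW(P) = { $ }

Taking the union: FOLLOW(T) = { $ }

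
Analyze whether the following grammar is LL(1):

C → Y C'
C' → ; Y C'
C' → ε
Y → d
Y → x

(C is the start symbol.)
Relevant sets:
  FOLLOW(C') = { $ }

For C':
  PREDICT(C' → ';' Y C') = { ';' }
  PREDICT(C' → ε) = { $ }
For Y:
  PREDICT(Y → d) = { 'd' }
  PREDICT(Y → x) = { 'x' }
C has a single production, so nothing to check there.

All predict sets are disjoint. The grammar IS LL(1).

Answer: Yes, the grammar is LL(1).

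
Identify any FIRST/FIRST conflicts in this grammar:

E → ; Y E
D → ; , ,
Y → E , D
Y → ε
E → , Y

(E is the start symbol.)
FIRST sets of the non-terminals at (or reachable through a nullable prefix from) the front of some alternative:
  FIRST(E) = { ',', ';' }

Productions for E:
  E → ; Y E: FIRST = { ';' }
  E → , Y: FIRST = { ',' }
Productions for Y:
  Y → E , D: FIRST = { ',', ';' }
  Y → ε: FIRST = { ε }
D has only one production, so no FIRST/FIRST conflict is possible there.

All alternatives of each non-terminal have pairwise disjoint FIRST sets.

Answer: No FIRST/FIRST conflicts.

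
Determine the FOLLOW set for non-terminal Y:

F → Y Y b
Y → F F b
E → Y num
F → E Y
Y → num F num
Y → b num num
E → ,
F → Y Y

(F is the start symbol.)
{ $, ',', 'b', 'num' }

To compute FOLLOW(Y), find every occurrence of Y on a right-hand side N → α Y β: add FIRST(β) \ {ε}, and if β is empty or nullable also add FOLLOW(N). Iterate to a fixed point.

In F → Y Y b: Y is followed by Y b, add FIRST(Y b) \ {ε} = { ',', 'b', 'num' }
In F → Y Y b: Y is followed by b, add FIRST(b) \ {ε} = { 'b' }
In E → Y num: Y is followed by num, add FIRST(num) \ {ε} = { 'num' }
In F → E Y: Y is at the end, add FOLLOW(F)
In F → Y Y: Y is followed by Y, add FIRST(Y) \ {ε} = { ',', 'b', 'num' }
In F → Y Y: Y is at the end, add FOLLOW(F)

The FOLLOW sets referred to above (computed the same way, to a fixed point):
  FOLLOW(F) = { $, ',', 'b', 'num' }

Taking the union: FOLLOW(Y) = { $, ',', 'b', 'num' }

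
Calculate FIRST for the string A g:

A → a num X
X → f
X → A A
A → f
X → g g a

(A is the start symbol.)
FIRST sets of the non-terminals involved (from the grammar, by fixed-point iteration):
  FIRST(A) = { 'a', 'f' }

To compute FIRST(A g), process the symbols left to right:
Symbol A is a non-terminal. Add FIRST(A) \ {ε} = { 'a', 'f' }
A is not nullable (ε ∉ FIRST(A)), so stop here.
FIRST(A g) = { 'a', 'f' }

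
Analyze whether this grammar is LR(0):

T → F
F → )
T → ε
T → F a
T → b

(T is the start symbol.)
No. Shift-reduce conflict between [T → .] and [F → . )]

Augment with T' → T and build the canonical LR(0) collection (I0 = CLOSURE({[T' → . T]}), then GOTO on every symbol after a dot until no new states appear). It has 6 states:
  I0: { [F → . )], [T → . F a], [T → . F], [T → . b], [T → .], [T' → . T] }  — shift, reduce
  I1: { [F → ) .] }  — reduce
  I2: { [T → F . a], [T → F .] }  — shift, reduce
  I3: { [T' → T .] }  — accept
  I4: { [T → b .] }  — reduce
  I5: { [T → F a .] }  — reduce

Conflict in state I0:
  Shift-reduce conflict between [T → .] and [F → . )]
So the grammar is NOT LR(0).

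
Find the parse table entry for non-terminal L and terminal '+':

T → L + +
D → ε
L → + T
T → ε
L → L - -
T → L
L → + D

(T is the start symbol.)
L → + T, L → L - -, L → + D

To find M[L, '+'], we find productions for L where '+' is in the predict set (PREDICT(N → α) = (FIRST(α) \ {ε}) ∪ (FOLLOW(N) if α ⇒* ε)).

Relevant sets:
  FIRST(L) = { '+' }

L → + T: PREDICT = { '+' }
  '+' is in predict set, so this production goes in M[L, '+']
L → L - -: PREDICT = { '+' }
  '+' is in predict set, so this production goes in M[L, '+']
L → + D: PREDICT = { '+' }
  '+' is in predict set, so this production goes in M[L, '+']

M[L, '+'] = L → + T, L → L - -, L → + D  (a multiply-defined cell — the grammar is not LL(1))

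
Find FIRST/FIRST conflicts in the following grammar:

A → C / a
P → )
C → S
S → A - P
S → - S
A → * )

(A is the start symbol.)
Yes. A → C '/' a / A → '*' ')' on { '*' }; S → A '-' P / S → '-' S on { '-' }

FIRST sets of the non-terminals at (or reachable through a nullable prefix from) the front of some alternative:
  FIRST(C) = { '*', '-' }
  FIRST(A) = { '*', '-' }

Productions for A:
  A → C / a: FIRST = { '*', '-' }
  A → * ): FIRST = { '*' }
Productions for S:
  S → A - P: FIRST = { '*', '-' }
  S → - S: FIRST = { '-' }
P, C have only one production, so no FIRST/FIRST conflict is possible there.

Conflict for A: A → C / a and A → * )
  Overlap: { '*' }
Conflict for S: S → A - P and S → - S
  Overlap: { '-' }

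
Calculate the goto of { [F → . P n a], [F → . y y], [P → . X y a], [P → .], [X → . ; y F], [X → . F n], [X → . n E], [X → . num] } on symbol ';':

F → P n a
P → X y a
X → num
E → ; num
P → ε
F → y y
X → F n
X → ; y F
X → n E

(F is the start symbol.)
GOTO(I, ';') = CLOSURE({ [A → αX.β] : [A → α.Xβ] ∈ I, X = ';' })

Items with dot before ';', with the dot advanced:
  [X → . ; y F] → [X → ; . y F]
Closure adds nothing (no advanced item has the dot before a non-terminal).

GOTO = { [X → ; . y F] }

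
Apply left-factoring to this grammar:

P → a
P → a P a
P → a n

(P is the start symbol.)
Left-factoring transforms A → αβ₁ | αβ₂ into A → αA' and A' → β₁ | β₂
(α is the longest common prefix among the alternatives). Repeat until
no nonterminal has two alternatives with a common prefix.

Round 1: P has alternatives sharing prefix 'a'. Introduce P': P → a P'
  Add: P' → ε
  Add: P' → P a
  Add: P' → n

No remaining common prefixes — done.

Resulting grammar:
P → a P'
P' → ε
P' → P a
P' → n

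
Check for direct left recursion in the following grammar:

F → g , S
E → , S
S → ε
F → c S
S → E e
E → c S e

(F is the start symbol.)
No direct left recursion

F → g , S: starts with g
E → , S: starts with ','
S → ε: starts with ε
F → c S: starts with c
S → E e: starts with E
E → c S e: starts with c

No direct left recursion found.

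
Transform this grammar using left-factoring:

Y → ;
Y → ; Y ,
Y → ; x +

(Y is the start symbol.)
Y → ; Y'
Y' → ε
Y' → Y ,
Y' → x +

Left-factoring transforms A → αβ₁ | αβ₂ into A → αA' and A' → β₁ | β₂
(α is the longest common prefix among the alternatives). Repeat until
no nonterminal has two alternatives with a common prefix.

Round 1: Y has alternatives sharing prefix ';'. Introduce Y': Y → ; Y'
  Add: Y' → ε
  Add: Y' → Y ,
  Add: Y' → x +

No remaining common prefixes — done.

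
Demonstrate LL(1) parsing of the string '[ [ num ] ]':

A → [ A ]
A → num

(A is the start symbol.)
LL(1) parsing maintains a stack (initially the start symbol over $) and the input. At each step: if the stack top is a terminal, match it against the current input token; if it is a non-terminal N, replace it with the RHS of M[N, lookahead] (the unique production whose predict set contains the lookahead).

Stack is shown with the top on the left.

Stack      Input          Action
--------------------------------
A $        [ [ num ] ] $  output A → [ A ]
[ A ] $    [ [ num ] ] $  match '['
A ] $      [ num ] ] $    output A → [ A ]
[ A ] ] $  [ num ] ] $    match '['
A ] ] $    num ] ] $      output A → num
num ] ] $  num ] ] $      match 'num'
] ] $      ] ] $          match ']'
] $        ] $            match ']'
$          $              accept

The string is accepted.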